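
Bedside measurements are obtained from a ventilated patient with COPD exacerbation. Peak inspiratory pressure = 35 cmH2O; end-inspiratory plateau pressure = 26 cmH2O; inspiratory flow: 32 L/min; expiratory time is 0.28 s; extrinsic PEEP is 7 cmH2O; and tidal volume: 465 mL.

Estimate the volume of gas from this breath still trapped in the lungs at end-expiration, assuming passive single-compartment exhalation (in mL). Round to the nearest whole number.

236

Flow: 32 L/min ÷ 60 = 0.5333 L/s.
R = (PIP − Pplat)/V̇ = (35 − 26) / 0.5333 = 9.0/0.5333 = 16.876 cmH2O·s/L.
C = Vt/(Pplat − PEEP) = 465.0 / (26 − 7) = 465.0/19.0 = 24.474 mL/cmH2O.
τ = R × C = 16.876 × 0.02447 L/cmH2O = 0.413 s.
Fraction remaining = e^(−Te/τ) = e^(−0.28/0.413) = 0.5076.
Trapped volume = 465.0 × 0.5076 = 236.03 mL.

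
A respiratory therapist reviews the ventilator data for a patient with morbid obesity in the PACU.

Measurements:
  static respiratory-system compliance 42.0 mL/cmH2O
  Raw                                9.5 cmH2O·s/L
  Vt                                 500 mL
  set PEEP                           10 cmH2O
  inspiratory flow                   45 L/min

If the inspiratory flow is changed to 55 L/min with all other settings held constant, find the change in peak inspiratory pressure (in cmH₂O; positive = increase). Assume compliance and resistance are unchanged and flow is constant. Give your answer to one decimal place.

1.6

Flow: 45 L/min ÷ 60 = 0.75 L/s.
New flow: 55 L/min ÷ 60 = 0.9167 L/s.
PIP = Vt/C + R·V̇ + PEEP (constant-flow equation of motion).
Only the resistive term changes: ΔPIP = R × ΔV̇ = 9.5 × (0.9167 − 0.75) = 9.5 × 0.1667 = 1.584 cmH2O.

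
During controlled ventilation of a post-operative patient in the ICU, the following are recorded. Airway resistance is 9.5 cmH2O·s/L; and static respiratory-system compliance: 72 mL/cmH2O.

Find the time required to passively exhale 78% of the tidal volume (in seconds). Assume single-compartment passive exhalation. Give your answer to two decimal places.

τ = R × C = 9.5 × 72 mL/cmH2O = 9.5 × 0.072 L/cmH2O = 0.684 s.
Exhaled fraction f = 1 − e^(−t/τ) → t = −τ·ln(1 − f) = −0.684·ln(0.22) = 1.036 s.

1.04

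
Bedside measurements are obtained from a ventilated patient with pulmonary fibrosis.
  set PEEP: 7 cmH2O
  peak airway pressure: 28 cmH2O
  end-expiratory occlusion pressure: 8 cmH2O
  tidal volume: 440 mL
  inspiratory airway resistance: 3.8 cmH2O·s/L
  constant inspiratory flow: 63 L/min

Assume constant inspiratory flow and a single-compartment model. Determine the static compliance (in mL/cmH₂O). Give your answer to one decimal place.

Flow: 63 L/min ÷ 60 = 1.05 L/s.
Total PEEP = 8 cmH2O (set 7 + intrinsic 1); this is the baseline alveolar pressure.
Equation of motion (constant flow): PIP = Vt/C + R·V̇ + PEEP.
Vt/C = PIP − R·V̇ − PEEP = 28 − 3.8×1.05 − 8 = 28 − 3.99 − 8 = 16.01 cmH2O.
C = Vt / 16.01 = 440 / 16.01 = 27.483 mL/cmH2O.

27.5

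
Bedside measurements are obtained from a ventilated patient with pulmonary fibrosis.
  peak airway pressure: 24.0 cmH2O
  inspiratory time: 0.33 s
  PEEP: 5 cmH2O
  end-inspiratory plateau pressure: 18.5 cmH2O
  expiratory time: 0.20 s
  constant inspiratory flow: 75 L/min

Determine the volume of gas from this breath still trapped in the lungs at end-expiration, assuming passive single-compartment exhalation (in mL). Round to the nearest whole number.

Flow: 75 L/min ÷ 60 = 1.25 L/s.
Vt = flow × Ti = 1.25 L/s × 0.33 s × 1000 mL/L = 412.5 mL.
R = (PIP − Pplat)/V̇ = (24.0 − 18.5) / 1.25 = 5.5/1.25 = 4.4 cmH2O·s/L.
C = Vt/(Pplat − PEEP) = 412.5 / (18.5 − 5) = 412.5/13.5 = 30.556 mL/cmH2O.
τ = R × C = 4.4 × 0.03056 L/cmH2O = 0.1345 s.
Fraction remaining = e^(−Te/τ) = e^(−0.20/0.1345) = 0.2261.
Trapped volume = 412.5 × 0.2261 = 93.266 mL.

93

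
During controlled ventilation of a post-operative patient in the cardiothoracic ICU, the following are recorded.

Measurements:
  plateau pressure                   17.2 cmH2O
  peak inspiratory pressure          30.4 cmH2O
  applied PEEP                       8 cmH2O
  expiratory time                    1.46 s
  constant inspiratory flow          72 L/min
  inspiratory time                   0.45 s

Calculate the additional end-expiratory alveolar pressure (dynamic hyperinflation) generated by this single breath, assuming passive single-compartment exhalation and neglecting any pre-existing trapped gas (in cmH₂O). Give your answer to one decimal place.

Flow: 72 L/min ÷ 60 = 1.2 L/s.
Vt = flow × Ti = 1.2 L/s × 0.45 s × 1000 mL/L = 540.0 mL.
R = (PIP − Pplat)/V̇ = (30.4 − 17.2) / 1.2 = 13.2/1.2 = 11.0 cmH2O·s/L.
C = Vt/(Pplat − PEEP) = 540.0 / (17.2 − 8) = 540.0/9.2 = 58.696 mL/cmH2O.
τ = R × C = 11.0 × 0.0587 L/cmH2O = 0.6457 s.
Fraction remaining = e^(−Te/τ) = e^(−1.46/0.6457) = 0.1042; trapped volume = 540.0 × 0.1042 = 56.268 mL.
Additional alveolar pressure from trapping ≈ V_trapped / C = 56.268 / 58.696 = 0.9586 cmH2O.

1.0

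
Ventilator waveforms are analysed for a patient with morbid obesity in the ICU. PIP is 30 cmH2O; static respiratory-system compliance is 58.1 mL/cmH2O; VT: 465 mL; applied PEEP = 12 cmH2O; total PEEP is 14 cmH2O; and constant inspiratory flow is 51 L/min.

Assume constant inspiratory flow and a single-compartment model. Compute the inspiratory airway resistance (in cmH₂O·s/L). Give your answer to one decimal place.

Flow: 51 L/min ÷ 60 = 0.85 L/s.
Total PEEP = 14 cmH2O (set 12 + intrinsic 2); this is the baseline alveolar pressure.
Equation of motion (constant flow): PIP = Vt/C + R·V̇ + PEEP.
R·V̇ = PIP − Vt/C − PEEP = 30 − 465/58.1 − 14 = 30 − 8.003 − 14 = 7.997 cmH2O.
R = 7.997 / 0.85 = 9.408 cmH2O·s/L.

9.4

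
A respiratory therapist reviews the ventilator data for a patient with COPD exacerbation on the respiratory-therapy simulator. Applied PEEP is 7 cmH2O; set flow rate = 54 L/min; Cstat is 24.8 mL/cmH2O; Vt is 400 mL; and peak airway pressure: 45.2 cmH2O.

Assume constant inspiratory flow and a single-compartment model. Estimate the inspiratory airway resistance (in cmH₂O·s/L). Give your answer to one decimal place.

24.5

Flow: 54 L/min ÷ 60 = 0.9 L/s.
Equation of motion (constant flow): PIP = Vt/C + R·V̇ + PEEP.
R·V̇ = PIP − Vt/C − PEEP = 45.2 − 400/24.8 − 7 = 45.2 − 16.129 − 7 = 22.071 cmH2O.
R = 22.071 / 0.9 = 24.523 cmH2O·s/L.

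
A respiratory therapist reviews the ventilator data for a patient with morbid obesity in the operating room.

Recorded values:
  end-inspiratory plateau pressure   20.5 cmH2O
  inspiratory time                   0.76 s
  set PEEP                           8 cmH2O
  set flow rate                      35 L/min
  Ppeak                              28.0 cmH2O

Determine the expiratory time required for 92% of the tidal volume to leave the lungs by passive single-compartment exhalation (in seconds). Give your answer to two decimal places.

1.15

Flow: 35 L/min ÷ 60 = 0.5833 L/s.
Vt = flow × Ti = 0.5833 L/s × 0.76 s × 1000 mL/L = 443.31 mL.
R = (PIP − Pplat)/V̇ = (28.0 − 20.5) / 0.5833 = 7.5/0.5833 = 12.858 cmH2O·s/L.
C = Vt/(Pplat − PEEP) = 443.31 / (20.5 − 8) = 443.31/12.5 = 35.465 mL/cmH2O.
τ = R × C = 12.858 × 0.03547 L/cmH2O = 0.4561 s.
t = −τ·ln(1 − 0.92) = −0.4561·ln(0.08) = 1.152 s.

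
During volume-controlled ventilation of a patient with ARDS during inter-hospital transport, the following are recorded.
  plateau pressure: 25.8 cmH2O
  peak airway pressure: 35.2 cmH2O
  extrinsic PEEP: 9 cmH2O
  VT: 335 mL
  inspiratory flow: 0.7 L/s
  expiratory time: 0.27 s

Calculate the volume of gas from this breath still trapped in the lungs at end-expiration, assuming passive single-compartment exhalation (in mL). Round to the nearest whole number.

R = (PIP − Pplat)/V̇ = (35.2 − 25.8) / 0.7 = 9.4/0.7 = 13.429 cmH2O·s/L.
C = Vt/(Pplat − PEEP) = 335.0 / (25.8 − 9) = 335.0/16.8 = 19.94 mL/cmH2O.
τ = R × C = 13.429 × 0.01994 L/cmH2O = 0.2678 s.
Fraction remaining = e^(−Te/τ) = e^(−0.27/0.2678) = 0.3649.
Trapped volume = 335.0 × 0.3649 = 122.24 mL.

122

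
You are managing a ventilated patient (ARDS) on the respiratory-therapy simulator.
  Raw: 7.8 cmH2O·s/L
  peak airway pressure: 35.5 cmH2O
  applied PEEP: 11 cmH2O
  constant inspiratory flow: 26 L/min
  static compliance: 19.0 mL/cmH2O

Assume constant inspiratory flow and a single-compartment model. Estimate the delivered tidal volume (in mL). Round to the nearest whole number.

401

Flow: 26 L/min ÷ 60 = 0.4333 L/s.
Equation of motion (constant flow): PIP = Vt/C + R·V̇ + PEEP.
Vt/C = PIP − R·V̇ − PEEP = 35.5 − 3.38 − 11 = 21.12 cmH2O.
Vt = C × 21.12 = 19.0 × 21.12 = 401.28 mL.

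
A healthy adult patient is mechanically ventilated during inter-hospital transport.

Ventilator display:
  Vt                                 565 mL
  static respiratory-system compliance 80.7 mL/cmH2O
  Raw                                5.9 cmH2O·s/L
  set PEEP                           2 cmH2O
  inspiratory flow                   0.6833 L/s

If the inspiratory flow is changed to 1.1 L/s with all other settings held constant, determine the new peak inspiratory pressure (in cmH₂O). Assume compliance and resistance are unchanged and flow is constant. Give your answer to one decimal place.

15.5

PIP = Vt/C + R·V̇ + PEEP (constant-flow equation of motion).
Only the resistive term changes: ΔPIP = R × ΔV̇ = 5.9 × (1.1 − 0.6833) = 5.9 × 0.4167 = 2.459 cmH2O.
Original PIP = 565/80.7 + 5.9×0.6833 + 2 = 13.033 cmH2O; new PIP = 13.033 + (2.459) = 15.492 cmH2O.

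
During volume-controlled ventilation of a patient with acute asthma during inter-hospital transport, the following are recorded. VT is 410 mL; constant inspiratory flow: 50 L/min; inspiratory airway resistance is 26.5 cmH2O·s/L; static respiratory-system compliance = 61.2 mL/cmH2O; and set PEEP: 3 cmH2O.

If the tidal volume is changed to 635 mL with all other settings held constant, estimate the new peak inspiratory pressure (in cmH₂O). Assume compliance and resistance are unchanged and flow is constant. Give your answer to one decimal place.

Flow: 50 L/min ÷ 60 = 0.8333 L/s.
PIP = Vt/C + R·V̇ + PEEP (constant-flow equation of motion).
Only the elastic term changes: ΔPIP = ΔVt / C = (635 − 410) / 61.2 = 3.676 cmH2O.
Original PIP = 410/61.2 + 26.5×0.8333 + 3 = 31.782 cmH2O; new PIP = 31.782 + (3.676) = 35.458 cmH2O.

35.5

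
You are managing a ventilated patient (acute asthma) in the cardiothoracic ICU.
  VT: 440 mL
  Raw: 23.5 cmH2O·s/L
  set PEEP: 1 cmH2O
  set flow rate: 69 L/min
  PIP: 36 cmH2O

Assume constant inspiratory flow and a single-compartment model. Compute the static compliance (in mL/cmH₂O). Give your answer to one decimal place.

Flow: 69 L/min ÷ 60 = 1.15 L/s.
Equation of motion (constant flow): PIP = Vt/C + R·V̇ + PEEP.
Vt/C = PIP − R·V̇ − PEEP = 36 − 23.5×1.15 − 1 = 36 − 27.025 − 1 = 7.975 cmH2O.
C = Vt / 7.975 = 440 / 7.975 = 55.172 mL/cmH2O.

55.2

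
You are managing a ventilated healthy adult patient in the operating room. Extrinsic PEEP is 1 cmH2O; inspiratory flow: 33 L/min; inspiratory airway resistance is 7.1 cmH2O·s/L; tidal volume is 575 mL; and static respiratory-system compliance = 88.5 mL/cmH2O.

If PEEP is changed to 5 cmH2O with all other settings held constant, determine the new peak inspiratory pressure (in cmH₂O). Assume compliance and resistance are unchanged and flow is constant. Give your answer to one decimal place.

Flow: 33 L/min ÷ 60 = 0.55 L/s.
PIP = Vt/C + R·V̇ + PEEP (constant-flow equation of motion).
Only the baseline term changes: ΔPIP = ΔPEEP = 5 − 1 = 4.0 cmH2O.
Original PIP = 575/88.5 + 7.1×0.55 + 1 = 11.402 cmH2O; new PIP = 11.402 + (4.0) = 15.402 cmH2O.

15.4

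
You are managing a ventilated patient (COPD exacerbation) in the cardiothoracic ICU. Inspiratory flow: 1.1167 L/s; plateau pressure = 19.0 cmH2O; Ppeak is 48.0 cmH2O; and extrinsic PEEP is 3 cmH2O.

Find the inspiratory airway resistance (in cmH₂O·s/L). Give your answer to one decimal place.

26.0

Raw = (PIP − Pplat) / flow = (48.0 − 19.0) / 1.1167 = 29.0 / 1.1167 = 25.969 cmH2O·s/L.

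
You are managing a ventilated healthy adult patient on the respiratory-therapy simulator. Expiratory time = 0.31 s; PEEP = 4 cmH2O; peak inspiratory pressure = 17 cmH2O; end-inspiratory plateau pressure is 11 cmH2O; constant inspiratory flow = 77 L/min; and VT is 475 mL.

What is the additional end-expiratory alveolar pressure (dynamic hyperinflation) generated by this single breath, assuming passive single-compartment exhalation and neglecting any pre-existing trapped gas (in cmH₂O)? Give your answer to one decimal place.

2.6

Flow: 77 L/min ÷ 60 = 1.2833 L/s.
R = (PIP − Pplat)/V̇ = (17 − 11) / 1.2833 = 6.0/1.2833 = 4.675 cmH2O·s/L.
C = Vt/(Pplat − PEEP) = 475.0 / (11 − 4) = 475.0/7.0 = 67.857 mL/cmH2O.
τ = R × C = 4.675 × 0.06786 L/cmH2O = 0.3172 s.
Fraction remaining = e^(−Te/τ) = e^(−0.31/0.3172) = 0.3763; trapped volume = 475.0 × 0.3763 = 178.74 mL.
Additional alveolar pressure from trapping ≈ V_trapped / C = 178.74 / 67.857 = 2.634 cmH2O.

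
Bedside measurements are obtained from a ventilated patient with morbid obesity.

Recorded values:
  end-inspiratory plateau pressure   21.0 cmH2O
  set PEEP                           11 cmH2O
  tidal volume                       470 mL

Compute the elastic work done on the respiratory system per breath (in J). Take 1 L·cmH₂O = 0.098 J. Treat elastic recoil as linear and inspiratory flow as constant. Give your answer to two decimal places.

0.23

Elastic work ≈ ½ × (Pplat − PEEP) × Vt = 0.5 × (21.0 − 11) × 0.470 L = 0.5 × 10.0 × 0.470 = 2.35 L·cmH2O.
× 0.098 J/(L·cmH2O) → 0.2303 J.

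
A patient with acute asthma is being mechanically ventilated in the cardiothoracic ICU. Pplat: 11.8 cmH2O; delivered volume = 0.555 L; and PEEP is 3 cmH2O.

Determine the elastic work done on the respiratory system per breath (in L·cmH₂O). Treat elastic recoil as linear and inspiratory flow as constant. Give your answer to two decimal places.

2.44

Elastic work ≈ ½ × (Pplat − PEEP) × Vt = 0.5 × (11.8 − 3) × 0.555 L = 0.5 × 8.8 × 0.555 = 2.442 L·cmH2O.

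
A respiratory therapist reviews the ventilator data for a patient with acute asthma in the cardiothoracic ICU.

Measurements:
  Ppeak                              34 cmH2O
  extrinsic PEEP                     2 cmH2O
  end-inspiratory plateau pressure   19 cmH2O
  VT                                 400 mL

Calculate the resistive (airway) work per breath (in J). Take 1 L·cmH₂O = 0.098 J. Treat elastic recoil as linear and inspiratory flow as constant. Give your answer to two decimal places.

With constant inspiratory flow the resistive pressure is constant at PIP − Pplat = 34 − 19 = 15.0 cmH2O, so resistive work = 15.0 × 0.400 = 6.0 L·cmH2O.
× 0.098 J/(L·cmH2O) → 0.588 J.

0.59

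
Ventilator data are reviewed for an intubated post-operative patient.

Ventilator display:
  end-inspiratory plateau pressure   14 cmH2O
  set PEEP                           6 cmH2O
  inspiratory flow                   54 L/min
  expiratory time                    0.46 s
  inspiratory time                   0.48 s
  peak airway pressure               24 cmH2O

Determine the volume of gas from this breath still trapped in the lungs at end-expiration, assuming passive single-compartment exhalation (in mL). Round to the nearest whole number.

201

Flow: 54 L/min ÷ 60 = 0.9 L/s.
Vt = flow × Ti = 0.9 L/s × 0.48 s × 1000 mL/L = 432.0 mL.
R = (PIP − Pplat)/V̇ = (24 − 14) / 0.9 = 10.0/0.9 = 11.111 cmH2O·s/L.
C = Vt/(Pplat − PEEP) = 432.0 / (14 − 6) = 432.0/8.0 = 54.0 mL/cmH2O.
τ = R × C = 11.111 × 0.054 L/cmH2O = 0.6 s.
Fraction remaining = e^(−Te/τ) = e^(−0.46/0.6) = 0.4646.
Trapped volume = 432.0 × 0.4646 = 200.71 mL.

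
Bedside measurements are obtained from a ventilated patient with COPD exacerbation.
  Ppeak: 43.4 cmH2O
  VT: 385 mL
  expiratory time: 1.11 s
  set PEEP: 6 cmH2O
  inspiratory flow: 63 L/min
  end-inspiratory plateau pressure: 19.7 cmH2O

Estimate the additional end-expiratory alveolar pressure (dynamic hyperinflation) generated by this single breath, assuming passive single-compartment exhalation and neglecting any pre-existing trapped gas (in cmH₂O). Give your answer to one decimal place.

2.4

Flow: 63 L/min ÷ 60 = 1.05 L/s.
R = (PIP − Pplat)/V̇ = (43.4 − 19.7) / 1.05 = 23.7/1.05 = 22.571 cmH2O·s/L.
C = Vt/(Pplat − PEEP) = 385.0 / (19.7 − 6) = 385.0/13.7 = 28.102 mL/cmH2O.
τ = R × C = 22.571 × 0.0281 L/cmH2O = 0.6342 s.
Fraction remaining = e^(−Te/τ) = e^(−1.11/0.6342) = 0.1737; trapped volume = 385.0 × 0.1737 = 66.875 mL.
Additional alveolar pressure from trapping ≈ V_trapped / C = 66.875 / 28.102 = 2.38 cmH2O.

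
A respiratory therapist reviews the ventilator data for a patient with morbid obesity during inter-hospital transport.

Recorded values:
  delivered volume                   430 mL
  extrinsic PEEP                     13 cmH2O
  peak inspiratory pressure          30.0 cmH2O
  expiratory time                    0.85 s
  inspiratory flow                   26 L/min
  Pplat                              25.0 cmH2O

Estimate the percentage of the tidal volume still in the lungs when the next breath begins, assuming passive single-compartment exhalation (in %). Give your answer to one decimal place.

Flow: 26 L/min ÷ 60 = 0.4333 L/s.
R = (PIP − Pplat)/V̇ = (30.0 − 25.0) / 0.4333 = 5.0/0.4333 = 11.539 cmH2O·s/L.
C = Vt/(Pplat − PEEP) = 430.0 / (25.0 − 13) = 430.0/12.0 = 35.833 mL/cmH2O.
τ = R × C = 11.539 × 0.03583 L/cmH2O = 0.4134 s.
Fraction remaining at end-expiration = e^(−Te/τ) = e^(−0.85/0.4134) = 0.1279 → 12.79%.

12.8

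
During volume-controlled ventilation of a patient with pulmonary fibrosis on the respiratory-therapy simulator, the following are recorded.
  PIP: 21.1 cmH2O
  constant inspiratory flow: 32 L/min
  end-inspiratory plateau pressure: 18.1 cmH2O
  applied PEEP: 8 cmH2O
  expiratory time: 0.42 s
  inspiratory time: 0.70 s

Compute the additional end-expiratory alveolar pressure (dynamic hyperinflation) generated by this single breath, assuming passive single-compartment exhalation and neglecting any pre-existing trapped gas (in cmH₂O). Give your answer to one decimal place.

Flow: 32 L/min ÷ 60 = 0.5333 L/s.
Vt = flow × Ti = 0.5333 L/s × 0.70 s × 1000 mL/L = 373.31 mL.
R = (PIP − Pplat)/V̇ = (21.1 − 18.1) / 0.5333 = 3.0/0.5333 = 5.625 cmH2O·s/L.
C = Vt/(Pplat − PEEP) = 373.31 / (18.1 − 8) = 373.31/10.1 = 36.961 mL/cmH2O.
τ = R × C = 5.625 × 0.03696 L/cmH2O = 0.2079 s.
Fraction remaining = e^(−Te/τ) = e^(−0.42/0.2079) = 0.1326; trapped volume = 373.31 × 0.1326 = 49.501 mL.
Additional alveolar pressure from trapping ≈ V_trapped / C = 49.501 / 36.961 = 1.339 cmH2O.

1.3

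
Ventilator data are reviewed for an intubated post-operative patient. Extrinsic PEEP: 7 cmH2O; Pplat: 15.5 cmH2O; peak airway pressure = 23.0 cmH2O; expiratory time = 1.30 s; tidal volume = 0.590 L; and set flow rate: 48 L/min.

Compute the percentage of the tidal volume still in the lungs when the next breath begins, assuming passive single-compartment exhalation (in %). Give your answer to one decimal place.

Flow: 48 L/min ÷ 60 = 0.8 L/s.
R = (PIP − Pplat)/V̇ = (23.0 − 15.5) / 0.8 = 7.5/0.8 = 9.375 cmH2O·s/L.
C = Vt/(Pplat − PEEP) = 590.0 / (15.5 − 7) = 590.0/8.5 = 69.412 mL/cmH2O.
τ = R × C = 9.375 × 0.06941 L/cmH2O = 0.6507 s.
Fraction remaining at end-expiration = e^(−Te/τ) = e^(−1.30/0.6507) = 0.1356 → 13.56%.

13.6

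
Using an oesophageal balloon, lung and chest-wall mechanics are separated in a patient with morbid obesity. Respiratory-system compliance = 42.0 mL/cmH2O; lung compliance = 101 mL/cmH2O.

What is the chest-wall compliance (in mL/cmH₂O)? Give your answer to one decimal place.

71.9

1/Ccw = 1/Crs − 1/CL.
1/Ccw = 1/42.0 − 1/101 = 0.01391.
Ccw = 71.891 mL/cmH2O.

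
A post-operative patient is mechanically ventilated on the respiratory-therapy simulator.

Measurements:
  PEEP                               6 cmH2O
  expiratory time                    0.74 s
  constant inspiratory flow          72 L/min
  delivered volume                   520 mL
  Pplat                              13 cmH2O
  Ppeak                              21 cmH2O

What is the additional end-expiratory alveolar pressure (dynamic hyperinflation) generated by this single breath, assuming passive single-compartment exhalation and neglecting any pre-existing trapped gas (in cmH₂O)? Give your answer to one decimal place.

Flow: 72 L/min ÷ 60 = 1.2 L/s.
R = (PIP − Pplat)/V̇ = (21 − 13) / 1.2 = 8.0/1.2 = 6.667 cmH2O·s/L.
C = Vt/(Pplat − PEEP) = 520.0 / (13 − 6) = 520.0/7.0 = 74.286 mL/cmH2O.
τ = R × C = 6.667 × 0.07429 L/cmH2O = 0.4953 s.
Fraction remaining = e^(−Te/τ) = e^(−0.74/0.4953) = 0.2245; trapped volume = 520.0 × 0.2245 = 116.74 mL.
Additional alveolar pressure from trapping ≈ V_trapped / C = 116.74 / 74.286 = 1.571 cmH2O.

1.6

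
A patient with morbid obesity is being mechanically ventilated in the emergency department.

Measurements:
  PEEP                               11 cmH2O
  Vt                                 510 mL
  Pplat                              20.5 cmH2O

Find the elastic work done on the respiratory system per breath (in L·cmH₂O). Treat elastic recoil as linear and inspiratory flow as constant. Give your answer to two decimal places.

2.42

Elastic work ≈ ½ × (Pplat − PEEP) × Vt = 0.5 × (20.5 − 11) × 0.510 L = 0.5 × 9.5 × 0.510 = 2.423 L·cmH2O.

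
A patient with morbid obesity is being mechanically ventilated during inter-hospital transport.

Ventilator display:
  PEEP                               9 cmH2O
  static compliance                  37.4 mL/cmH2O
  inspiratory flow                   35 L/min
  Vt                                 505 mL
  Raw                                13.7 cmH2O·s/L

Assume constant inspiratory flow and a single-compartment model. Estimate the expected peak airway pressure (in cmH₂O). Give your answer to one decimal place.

Flow: 35 L/min ÷ 60 = 0.5833 L/s.
Equation of motion (constant flow): PIP = Vt/C + R·V̇ + PEEP.
PIP = 505/37.4 + 13.7×0.5833 + 9 = 13.503 + 7.991 + 9 = 30.494 cmH2O.

30.5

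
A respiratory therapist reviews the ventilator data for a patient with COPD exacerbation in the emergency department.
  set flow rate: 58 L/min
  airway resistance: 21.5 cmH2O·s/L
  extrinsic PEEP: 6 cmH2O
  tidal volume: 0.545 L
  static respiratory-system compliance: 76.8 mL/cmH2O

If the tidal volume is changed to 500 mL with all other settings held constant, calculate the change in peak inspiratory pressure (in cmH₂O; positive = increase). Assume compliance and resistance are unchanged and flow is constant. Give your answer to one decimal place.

-0.6

PIP = Vt/C + R·V̇ + PEEP (constant-flow equation of motion).
Only the elastic term changes: ΔPIP = ΔVt / C = (500 − 545) / 76.8 = -0.5859 cmH2O.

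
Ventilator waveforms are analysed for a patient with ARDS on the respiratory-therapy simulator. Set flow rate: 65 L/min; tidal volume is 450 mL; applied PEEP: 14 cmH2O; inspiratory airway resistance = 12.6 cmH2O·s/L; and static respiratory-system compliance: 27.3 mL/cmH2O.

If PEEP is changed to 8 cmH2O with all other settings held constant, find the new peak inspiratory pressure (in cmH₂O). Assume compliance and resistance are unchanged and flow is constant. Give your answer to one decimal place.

Flow: 65 L/min ÷ 60 = 1.0833 L/s.
PIP = Vt/C + R·V̇ + PEEP (constant-flow equation of motion).
Only the baseline term changes: ΔPIP = ΔPEEP = 8 − 14 = -6.0 cmH2O.
Original PIP = 450/27.3 + 12.6×1.0833 + 14 = 44.133 cmH2O; new PIP = 44.133 + (-6.0) = 38.133 cmH2O.

38.1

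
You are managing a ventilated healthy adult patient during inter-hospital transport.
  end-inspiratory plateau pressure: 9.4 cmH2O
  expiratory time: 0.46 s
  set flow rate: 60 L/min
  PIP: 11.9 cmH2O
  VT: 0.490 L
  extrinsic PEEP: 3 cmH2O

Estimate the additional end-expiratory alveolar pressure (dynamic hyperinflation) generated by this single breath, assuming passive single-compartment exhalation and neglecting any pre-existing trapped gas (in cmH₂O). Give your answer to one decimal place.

0.6

Flow: 60 L/min ÷ 60 = 1 L/s.
R = (PIP − Pplat)/V̇ = (11.9 − 9.4) / 1 = 2.5/1 = 2.5 cmH2O·s/L.
C = Vt/(Pplat − PEEP) = 490.0 / (9.4 − 3) = 490.0/6.4 = 76.563 mL/cmH2O.
τ = R × C = 2.5 × 0.07656 L/cmH2O = 0.1914 s.
Fraction remaining = e^(−Te/τ) = e^(−0.46/0.1914) = 0.09042; trapped volume = 490.0 × 0.09042 = 44.306 mL.
Additional alveolar pressure from trapping ≈ V_trapped / C = 44.306 / 76.563 = 0.5787 cmH2O.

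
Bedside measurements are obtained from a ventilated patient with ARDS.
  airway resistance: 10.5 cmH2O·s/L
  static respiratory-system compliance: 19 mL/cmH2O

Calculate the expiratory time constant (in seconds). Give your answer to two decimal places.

0.20

τ = R × C = 10.5 × 19 mL/cmH2O = 10.5 × 0.019 L/cmH2O = 0.1995 s.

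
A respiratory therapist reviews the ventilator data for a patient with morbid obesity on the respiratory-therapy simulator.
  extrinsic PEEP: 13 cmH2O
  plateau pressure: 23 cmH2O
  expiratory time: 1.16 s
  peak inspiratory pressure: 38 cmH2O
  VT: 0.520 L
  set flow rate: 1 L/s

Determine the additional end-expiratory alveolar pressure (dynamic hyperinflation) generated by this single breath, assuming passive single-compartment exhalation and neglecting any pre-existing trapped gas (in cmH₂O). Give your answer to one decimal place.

2.3

R = (PIP − Pplat)/V̇ = (38 − 23) / 1 = 15.0/1 = 15.0 cmH2O·s/L.
C = Vt/(Pplat − PEEP) = 520.0 / (23 − 13) = 520.0/10.0 = 52.0 mL/cmH2O.
τ = R × C = 15.0 × 0.052 L/cmH2O = 0.78 s.
Fraction remaining = e^(−Te/τ) = e^(−1.16/0.78) = 0.226; trapped volume = 520.0 × 0.226 = 117.52 mL.
Additional alveolar pressure from trapping ≈ V_trapped / C = 117.52 / 52.0 = 2.26 cmH2O.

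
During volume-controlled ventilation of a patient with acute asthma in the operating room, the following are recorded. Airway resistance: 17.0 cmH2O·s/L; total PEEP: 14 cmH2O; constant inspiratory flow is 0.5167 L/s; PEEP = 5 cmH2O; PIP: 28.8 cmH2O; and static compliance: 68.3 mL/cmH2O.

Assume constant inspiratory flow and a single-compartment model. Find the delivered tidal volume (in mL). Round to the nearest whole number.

411

Total PEEP = 14 cmH2O (set 5 + intrinsic 9); this is the baseline alveolar pressure.
Equation of motion (constant flow): PIP = Vt/C + R·V̇ + PEEP.
Vt/C = PIP − R·V̇ − PEEP = 28.8 − 8.784 − 14 = 6.016 cmH2O.
Vt = C × 6.016 = 68.3 × 6.016 = 410.89 mL.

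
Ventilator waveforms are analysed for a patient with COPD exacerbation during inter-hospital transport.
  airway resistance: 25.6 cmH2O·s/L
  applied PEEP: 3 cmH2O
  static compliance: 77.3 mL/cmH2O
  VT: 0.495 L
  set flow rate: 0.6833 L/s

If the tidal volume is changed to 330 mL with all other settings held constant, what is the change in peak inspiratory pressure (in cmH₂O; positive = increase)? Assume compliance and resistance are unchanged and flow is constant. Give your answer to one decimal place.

PIP = Vt/C + R·V̇ + PEEP (constant-flow equation of motion).
Only the elastic term changes: ΔPIP = ΔVt / C = (330 − 495) / 77.3 = -2.135 cmH2O.

-2.1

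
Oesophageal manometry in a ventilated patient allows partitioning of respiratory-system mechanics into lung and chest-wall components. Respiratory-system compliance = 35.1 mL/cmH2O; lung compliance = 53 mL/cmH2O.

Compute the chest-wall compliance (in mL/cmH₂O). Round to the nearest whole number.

104

1/Ccw = 1/Crs − 1/CL.
1/Ccw = 1/35.1 − 1/53 = 0.009622.
Ccw = 103.93 mL/cmH2O.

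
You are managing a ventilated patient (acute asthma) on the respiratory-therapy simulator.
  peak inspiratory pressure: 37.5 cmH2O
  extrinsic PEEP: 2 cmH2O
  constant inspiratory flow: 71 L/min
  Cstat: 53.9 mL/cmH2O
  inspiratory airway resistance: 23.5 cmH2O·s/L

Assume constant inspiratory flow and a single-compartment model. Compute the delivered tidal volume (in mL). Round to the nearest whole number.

Flow: 71 L/min ÷ 60 = 1.1833 L/s.
Equation of motion (constant flow): PIP = Vt/C + R·V̇ + PEEP.
Vt/C = PIP − R·V̇ − PEEP = 37.5 − 27.808 − 2 = 7.692 cmH2O.
Vt = C × 7.692 = 53.9 × 7.692 = 414.6 mL.

415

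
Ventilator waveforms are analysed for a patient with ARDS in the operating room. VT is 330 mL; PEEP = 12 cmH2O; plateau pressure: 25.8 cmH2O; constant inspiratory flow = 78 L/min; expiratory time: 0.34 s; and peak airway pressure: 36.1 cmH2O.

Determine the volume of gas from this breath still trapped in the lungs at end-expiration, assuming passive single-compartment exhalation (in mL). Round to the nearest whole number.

55

Flow: 78 L/min ÷ 60 = 1.3 L/s.
R = (PIP − Pplat)/V̇ = (36.1 − 25.8) / 1.3 = 10.3/1.3 = 7.923 cmH2O·s/L.
C = Vt/(Pplat − PEEP) = 330.0 / (25.8 − 12) = 330.0/13.8 = 23.913 mL/cmH2O.
τ = R × C = 7.923 × 0.02391 L/cmH2O = 0.1894 s.
Fraction remaining = e^(−Te/τ) = e^(−0.34/0.1894) = 0.1661.
Trapped volume = 330.0 × 0.1661 = 54.813 mL.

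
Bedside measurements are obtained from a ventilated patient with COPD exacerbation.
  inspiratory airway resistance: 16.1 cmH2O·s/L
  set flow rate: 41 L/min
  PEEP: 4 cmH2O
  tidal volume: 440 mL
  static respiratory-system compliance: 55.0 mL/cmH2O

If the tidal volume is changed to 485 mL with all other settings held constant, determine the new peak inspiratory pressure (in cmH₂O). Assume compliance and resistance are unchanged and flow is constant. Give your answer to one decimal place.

23.8

Flow: 41 L/min ÷ 60 = 0.6833 L/s.
PIP = Vt/C + R·V̇ + PEEP (constant-flow equation of motion).
Only the elastic term changes: ΔPIP = ΔVt / C = (485 − 440) / 55.0 = 0.8182 cmH2O.
Original PIP = 440/55.0 + 16.1×0.6833 + 4 = 23.001 cmH2O; new PIP = 23.001 + (0.8182) = 23.819 cmH2O.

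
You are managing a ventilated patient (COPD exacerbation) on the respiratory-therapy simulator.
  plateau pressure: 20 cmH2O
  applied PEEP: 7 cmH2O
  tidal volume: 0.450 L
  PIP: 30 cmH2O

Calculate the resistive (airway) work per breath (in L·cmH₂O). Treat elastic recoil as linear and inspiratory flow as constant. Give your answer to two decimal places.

4.50

With constant inspiratory flow the resistive pressure is constant at PIP − Pplat = 30 − 20 = 10.0 cmH2O, so resistive work = 10.0 × 0.450 = 4.5 L·cmH2O.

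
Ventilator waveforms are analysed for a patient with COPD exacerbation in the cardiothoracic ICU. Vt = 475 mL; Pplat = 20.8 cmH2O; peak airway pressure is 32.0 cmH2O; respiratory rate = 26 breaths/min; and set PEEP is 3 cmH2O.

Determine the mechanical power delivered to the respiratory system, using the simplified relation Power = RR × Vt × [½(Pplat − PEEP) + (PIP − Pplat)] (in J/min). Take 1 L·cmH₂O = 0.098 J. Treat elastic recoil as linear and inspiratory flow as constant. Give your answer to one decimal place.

Per-breath work = Vt × [½(Pplat−PEEP) + (PIP−Pplat)] = 0.475 × [0.5×17.8 + 11.2] = 0.475 × 20.1 = 9.548 L·cmH2O.
Power = 26 × 9.548 = 248.25 L·cmH2O/min.
× 0.098 J/(L·cmH2O) → 24.329 J/min.

24.3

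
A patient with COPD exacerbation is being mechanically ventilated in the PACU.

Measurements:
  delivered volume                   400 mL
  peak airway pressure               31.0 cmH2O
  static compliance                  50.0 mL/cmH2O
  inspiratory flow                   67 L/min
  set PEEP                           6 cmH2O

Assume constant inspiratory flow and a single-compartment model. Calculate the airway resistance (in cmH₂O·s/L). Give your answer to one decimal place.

Flow: 67 L/min ÷ 60 = 1.1167 L/s.
Equation of motion (constant flow): PIP = Vt/C + R·V̇ + PEEP.
R·V̇ = PIP − Vt/C − PEEP = 31.0 − 400/50.0 − 6 = 31.0 − 8.0 − 6 = 17.0 cmH2O.
R = 17.0 / 1.1167 = 15.223 cmH2O·s/L.

15.2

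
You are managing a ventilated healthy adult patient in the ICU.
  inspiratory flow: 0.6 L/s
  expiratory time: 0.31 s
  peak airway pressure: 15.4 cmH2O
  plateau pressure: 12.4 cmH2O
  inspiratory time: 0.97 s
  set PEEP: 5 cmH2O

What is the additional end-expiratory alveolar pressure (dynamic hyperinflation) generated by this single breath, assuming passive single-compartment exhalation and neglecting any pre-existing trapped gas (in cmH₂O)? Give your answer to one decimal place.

3.4

Vt = flow × Ti = 0.6 L/s × 0.97 s × 1000 mL/L = 582.0 mL.
R = (PIP − Pplat)/V̇ = (15.4 − 12.4) / 0.6 = 3.0/0.6 = 5.0 cmH2O·s/L.
C = Vt/(Pplat − PEEP) = 582.0 / (12.4 − 5) = 582.0/7.4 = 78.649 mL/cmH2O.
τ = R × C = 5.0 × 0.07865 L/cmH2O = 0.3933 s.
Fraction remaining = e^(−Te/τ) = e^(−0.31/0.3933) = 0.4547; trapped volume = 582.0 × 0.4547 = 264.64 mL.
Additional alveolar pressure from trapping ≈ V_trapped / C = 264.64 / 78.649 = 3.365 cmH2O.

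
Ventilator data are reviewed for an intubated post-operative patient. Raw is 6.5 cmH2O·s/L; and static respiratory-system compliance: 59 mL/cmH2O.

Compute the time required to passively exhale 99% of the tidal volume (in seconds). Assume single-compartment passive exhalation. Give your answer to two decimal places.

τ = R × C = 6.5 × 59 mL/cmH2O = 6.5 × 0.059 L/cmH2O = 0.3835 s.
Exhaled fraction f = 1 − e^(−t/τ) → t = −τ·ln(1 − f) = −0.3835·ln(0.01) = 1.766 s.

1.77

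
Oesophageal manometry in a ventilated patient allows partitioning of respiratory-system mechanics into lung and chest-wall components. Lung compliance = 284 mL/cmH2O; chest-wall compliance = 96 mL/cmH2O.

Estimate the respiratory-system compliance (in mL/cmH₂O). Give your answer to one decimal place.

71.7

Lung and chest wall are elastances in series: 1/Crs = 1/CL + 1/Ccw.
1/Crs = 1/284 + 1/96 = 0.01394.
Crs = 71.736 mL/cmH2O.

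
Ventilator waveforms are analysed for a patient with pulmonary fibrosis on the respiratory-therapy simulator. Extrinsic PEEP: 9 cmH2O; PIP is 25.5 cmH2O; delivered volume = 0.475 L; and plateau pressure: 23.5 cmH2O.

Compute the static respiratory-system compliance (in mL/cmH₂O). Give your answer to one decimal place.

Cstat = Vt / (Pplat − PEEP) = 475 / (23.5 − 9) = 475 / 14.5 = 32.759 mL/cmH2O.

32.8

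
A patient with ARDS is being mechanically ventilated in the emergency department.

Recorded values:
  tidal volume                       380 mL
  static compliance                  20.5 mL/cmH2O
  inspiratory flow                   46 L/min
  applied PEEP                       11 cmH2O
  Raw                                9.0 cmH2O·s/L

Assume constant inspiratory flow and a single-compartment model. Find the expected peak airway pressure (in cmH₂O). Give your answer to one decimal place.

36.4

Flow: 46 L/min ÷ 60 = 0.7667 L/s.
Equation of motion (constant flow): PIP = Vt/C + R·V̇ + PEEP.
PIP = 380/20.5 + 9.0×0.7667 + 11 = 18.537 + 6.9 + 11 = 36.437 cmH2O.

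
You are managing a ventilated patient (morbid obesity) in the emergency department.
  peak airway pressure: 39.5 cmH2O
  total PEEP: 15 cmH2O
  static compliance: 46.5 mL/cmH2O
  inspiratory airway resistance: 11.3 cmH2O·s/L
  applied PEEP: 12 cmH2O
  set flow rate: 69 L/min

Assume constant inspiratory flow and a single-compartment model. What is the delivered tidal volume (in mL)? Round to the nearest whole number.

Flow: 69 L/min ÷ 60 = 1.15 L/s.
Total PEEP = 15 cmH2O (set 12 + intrinsic 3); this is the baseline alveolar pressure.
Equation of motion (constant flow): PIP = Vt/C + R·V̇ + PEEP.
Vt/C = PIP − R·V̇ − PEEP = 39.5 − 12.995 − 15 = 11.505 cmH2O.
Vt = C × 11.505 = 46.5 × 11.505 = 534.98 mL.

535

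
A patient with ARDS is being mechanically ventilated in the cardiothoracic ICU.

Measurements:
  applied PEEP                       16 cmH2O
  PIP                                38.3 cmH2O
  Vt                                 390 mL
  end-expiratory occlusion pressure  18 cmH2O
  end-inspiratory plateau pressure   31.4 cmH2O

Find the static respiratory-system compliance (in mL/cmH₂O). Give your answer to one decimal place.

29.1

End-expiratory occlusion gives total PEEP = 18 cmH2O (intrinsic PEEP = 18 − 16 = 2). Use total PEEP for the elastic gradient.
Cstat = Vt / (Pplat − PEEPtotal) = 390 / (31.4 − 18) = 390 / 13.4 = 29.104 mL/cmH2O.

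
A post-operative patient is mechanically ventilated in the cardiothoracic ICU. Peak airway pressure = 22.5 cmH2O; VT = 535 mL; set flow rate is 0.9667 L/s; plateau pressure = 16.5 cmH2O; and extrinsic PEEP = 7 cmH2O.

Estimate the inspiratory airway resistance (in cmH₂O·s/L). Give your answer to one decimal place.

6.2

Raw = (PIP − Pplat) / flow = (22.5 − 16.5) / 0.9667 = 6.0 / 0.9667 = 6.207 cmH2O·s/L.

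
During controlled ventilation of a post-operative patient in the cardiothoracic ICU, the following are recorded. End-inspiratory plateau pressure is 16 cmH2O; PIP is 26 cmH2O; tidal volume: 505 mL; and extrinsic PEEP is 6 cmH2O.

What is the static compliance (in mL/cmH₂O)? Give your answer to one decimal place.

50.5

Cstat = Vt / (Pplat − PEEP) = 505 / (16 − 6) = 505 / 10.0 = 50.5 mL/cmH2O.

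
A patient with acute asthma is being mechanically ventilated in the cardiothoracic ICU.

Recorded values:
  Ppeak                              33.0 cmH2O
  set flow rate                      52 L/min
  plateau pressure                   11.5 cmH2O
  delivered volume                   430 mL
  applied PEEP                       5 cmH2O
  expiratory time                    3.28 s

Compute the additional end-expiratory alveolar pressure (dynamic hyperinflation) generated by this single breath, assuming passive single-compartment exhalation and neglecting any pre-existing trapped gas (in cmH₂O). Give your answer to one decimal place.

Flow: 52 L/min ÷ 60 = 0.8667 L/s.
R = (PIP − Pplat)/V̇ = (33.0 − 11.5) / 0.8667 = 21.5/0.8667 = 24.807 cmH2O·s/L.
C = Vt/(Pplat − PEEP) = 430.0 / (11.5 − 5) = 430.0/6.5 = 66.154 mL/cmH2O.
τ = R × C = 24.807 × 0.06615 L/cmH2O = 1.641 s.
Fraction remaining = e^(−Te/τ) = e^(−3.28/1.641) = 0.1355; trapped volume = 430.0 × 0.1355 = 58.265 mL.
Additional alveolar pressure from trapping ≈ V_trapped / C = 58.265 / 66.154 = 0.8807 cmH2O.

0.9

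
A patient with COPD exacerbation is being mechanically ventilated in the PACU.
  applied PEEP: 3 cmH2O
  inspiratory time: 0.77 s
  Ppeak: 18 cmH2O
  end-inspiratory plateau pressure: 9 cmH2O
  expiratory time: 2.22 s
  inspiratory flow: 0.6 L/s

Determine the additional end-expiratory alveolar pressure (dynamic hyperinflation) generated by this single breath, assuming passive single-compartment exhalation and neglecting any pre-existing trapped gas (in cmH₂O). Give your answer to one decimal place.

Vt = flow × Ti = 0.6 L/s × 0.77 s × 1000 mL/L = 462.0 mL.
R = (PIP − Pplat)/V̇ = (18 − 9) / 0.6 = 9.0/0.6 = 15.0 cmH2O·s/L.
C = Vt/(Pplat − PEEP) = 462.0 / (9 − 3) = 462.0/6.0 = 77.0 mL/cmH2O.
τ = R × C = 15.0 × 0.077 L/cmH2O = 1.155 s.
Fraction remaining = e^(−Te/τ) = e^(−2.22/1.155) = 0.1463; trapped volume = 462.0 × 0.1463 = 67.591 mL.
Additional alveolar pressure from trapping ≈ V_trapped / C = 67.591 / 77.0 = 0.8778 cmH2O.

0.9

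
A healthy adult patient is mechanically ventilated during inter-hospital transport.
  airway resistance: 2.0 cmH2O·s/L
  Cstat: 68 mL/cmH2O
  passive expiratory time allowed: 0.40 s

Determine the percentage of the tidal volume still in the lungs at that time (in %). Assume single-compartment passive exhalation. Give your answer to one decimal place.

5.3

τ = R × C = 2.0 × 68 mL/cmH2O = 2.0 × 0.068 L/cmH2O = 0.136 s.
Passive exhalation: V(t)/V₀ = e^(−t/τ) = e^(−0.40/0.136) = 0.0528.
Fraction remaining = 0.0528 → 5.28%.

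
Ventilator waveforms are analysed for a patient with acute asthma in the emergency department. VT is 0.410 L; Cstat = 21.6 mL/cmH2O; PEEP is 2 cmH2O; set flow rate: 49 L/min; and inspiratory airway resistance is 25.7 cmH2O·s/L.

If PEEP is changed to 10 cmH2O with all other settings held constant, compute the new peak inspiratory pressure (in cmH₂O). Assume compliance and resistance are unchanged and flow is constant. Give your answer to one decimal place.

Flow: 49 L/min ÷ 60 = 0.8167 L/s.
PIP = Vt/C + R·V̇ + PEEP (constant-flow equation of motion).
Only the baseline term changes: ΔPIP = ΔPEEP = 10 − 2 = 8.0 cmH2O.
Original PIP = 410/21.6 + 25.7×0.8167 + 2 = 41.971 cmH2O; new PIP = 41.971 + (8.0) = 49.971 cmH2O.

50.0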